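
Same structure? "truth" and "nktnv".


Pattern of "truth": [0, 1, 2, 0, 3]
Pattern of "nktnv": [0, 1, 2, 0, 3]
Patterns match
Same pattern = Yes


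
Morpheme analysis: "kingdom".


Word: "kingdom"
Morphemes: king + -dom
Each morpheme carries meaning
= 2 morphemes


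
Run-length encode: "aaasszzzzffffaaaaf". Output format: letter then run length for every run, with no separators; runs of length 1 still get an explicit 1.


String: "aaasszzzzffffaaaaf"
Scanning for consecutive runs:
  'a' x 3
  's' x 2
  'z' x 4
  'f' x 4
  'a' x 4
  'f' x 1
RLE = "a3s2z4f4a4f1"


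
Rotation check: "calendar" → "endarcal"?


Word: "calendar", Candidate: "endarcal"
Method: check if candidate is substring of word+word
"calendarcalendar" contains "endarcal"? Yes
Is rotation = Yes


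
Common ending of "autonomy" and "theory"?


Word 1: "autonomy"
Word 2: "theory"
Comparing from end:
  Pos -1: 'y' == 'y'
  Pos -2: 'm' != 'r' (stop)
LCS = "y" (length 1)


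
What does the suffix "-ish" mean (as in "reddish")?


Suffix: -ish
Example: reddish = red + -ish, with a spelling change
Meaning = somewhat / having the qualities of


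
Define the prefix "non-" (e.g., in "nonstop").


Prefix: non-
As in: nonstop -> non- + stop
Meaning = not


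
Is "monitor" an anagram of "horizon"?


Word 1: "horizon" → sorted: hinoorz
Word 2: "monitor" → sorted: imnoort
Same letters? hinoorz != imnoort
Anagram = No


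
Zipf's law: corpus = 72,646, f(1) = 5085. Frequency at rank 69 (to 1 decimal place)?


Zipf's law: f(r) = f(1) / r
f(1) = 5085
f(69) = 5085 / 69
= 73.7 occurrences


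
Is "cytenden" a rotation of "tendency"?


Word: "tendency", Candidate: "cytenden"
Method: check if candidate is substring of word+word
"tendencytendency" contains "cytenden"? Yes
Is rotation = Yes


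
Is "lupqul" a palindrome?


Word: "lupqul"
Reversed: "luqpul"
Forward == Backward? lupqul != luqpul
Palindrome = No


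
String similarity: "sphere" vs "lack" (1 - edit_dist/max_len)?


Word 1: "sphere" (length 6)
Word 2: "lack" (length 4)
One optimal edit sequence:
  1. delete 's'  (+1)
  2. delete 'p'  (+1)
  3. substitute 'h' -> 'l'  (+1)
  4. substitute 'e' -> 'a'  (+1)
  5. substitute 'r' -> 'c'  (+1)
  6. substitute 'e' -> 'k'  (+1)
Edit distance = 6
Max length = max(6, 4) = 6
Similarity = 1 - 6/6
= 0.0000


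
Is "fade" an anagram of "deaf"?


Word 1: "deaf" → sorted: adef
Word 2: "fade" → sorted: adef
Same letters? adef == adef
Anagram = Yes


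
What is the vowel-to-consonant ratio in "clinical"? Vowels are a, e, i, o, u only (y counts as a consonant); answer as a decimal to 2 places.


Word: "clinical"
Vowels (a,e,i,o,u): 3
Consonants: 5
Ratio = 3/5
= 0.60


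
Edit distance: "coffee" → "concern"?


Word 1: "coffee" (length 6)
Word 2: "concern" (length 7)
One optimal edit sequence (insert/delete/substitute each cost 1):
  1. keep 'c'
  2. keep 'o'
  3. substitute 'f' -> 'n'  (+1)
  4. substitute 'f' -> 'c'  (+1)
  5. keep 'e'
  6. insert 'r'  (+1)
  7. substitute 'e' -> 'n'  (+1)
Total edit operations: 4
Edit distance = 4


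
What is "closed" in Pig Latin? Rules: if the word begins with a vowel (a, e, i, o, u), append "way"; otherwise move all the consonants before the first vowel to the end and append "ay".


Word: "closed"
Starts with consonant(s) → move to end, add 'ay'
Consonant cluster: "cl"
Pig Latin = "osedclay"


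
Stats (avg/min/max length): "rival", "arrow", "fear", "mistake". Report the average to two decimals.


Lengths: "rival"=5, "arrow"=5, "fear"=4, "mistake"=7
Sum = 21, Count = 4
Average = 21/4 = 5.25
= avg=5.25, min=4, max=7


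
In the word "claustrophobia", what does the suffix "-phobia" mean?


Suffix: -phobia
As in: claustrophobia -> claustro- + -phobia
Meaning = fear of


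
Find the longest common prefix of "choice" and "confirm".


Word 1: "choice"
Word 2: "confirm"
Comparing from start:
  Pos 0: 'c' == 'c'
  Pos 1: 'h' != 'o' (stop)
LCP = "c" (length 1)


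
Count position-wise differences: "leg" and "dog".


Comparing character by character (same length = 3):
  Pos 0: 'l' vs 'd' !=
  Pos 1: 'e' vs 'o' !=
  Pos 2: 'g' vs 'g' =
Hamming distance = 2


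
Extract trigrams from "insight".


Word: "insight" (length 7)
Number of trigrams = 7 - 3 + 1 = 5
  Position 0: "ins"
  Position 1: "nsi"
  Position 2: "sig"
  Position 3: "igh"
  Position 4: "ght"
Trigrams = "ins", "nsi", "sig", "igh", "ght"


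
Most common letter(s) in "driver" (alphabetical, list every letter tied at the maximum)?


Word: "driver"
Letter counts:
  'd': 1
  'e': 1
  'i': 1
  'r': 2
  'v': 1
Maximum count = 2
Most frequent = 'r' (2 times each)


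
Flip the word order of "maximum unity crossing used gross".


Original: "maximum unity crossing used gross"
Words (1..n): maximum | unity | crossing | used | gross
Reversed (n..1): gross | used | crossing | unity | maximum
Result = "gross used crossing unity maximum"


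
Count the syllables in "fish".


Word: "fish"
Syllable breakdown: fish
Counting: 1 part
= 1 syllable


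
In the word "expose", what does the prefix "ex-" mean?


Prefix: ex-
Example: expose = ex- + pose
Meaning = out / former


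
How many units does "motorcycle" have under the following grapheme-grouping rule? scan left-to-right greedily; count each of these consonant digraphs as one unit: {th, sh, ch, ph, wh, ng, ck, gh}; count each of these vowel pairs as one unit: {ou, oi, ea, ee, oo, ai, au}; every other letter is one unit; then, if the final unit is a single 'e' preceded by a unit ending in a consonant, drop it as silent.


Word: "motorcycle" (10 letters)
Left-to-right scan:
  1. 'm' (letter)
  2. 'o' (letter)
  3. 't' (letter)
  4. 'o' (letter)
  5. 'r' (letter)
  6. 'c' (letter)
  7. 'y' (letter)
  8. 'c' (letter)
  9. 'l' (letter)
  10. 'e' (letter)
Units from scan: 10
Final unit is 'e' after a consonant -> drop as silent (-1)
Sound units = 9 units


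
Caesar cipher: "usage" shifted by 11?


Word: "usage"
Shift: 11
Each letter → (letter + shift) mod 26:
  'u' (20) + 11 = 5 → 'f'
  's' (18) + 11 = 3 → 'd'
  'a' (0) + 11 = 11 → 'l'
  'g' (6) + 11 = 17 → 'r'
  'e' (4) + 11 = 15 → 'p'
Result = "fdlrp"


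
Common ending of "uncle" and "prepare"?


Word 1: "uncle"
Word 2: "prepare"
Comparing from end:
  Pos -1: 'e' == 'e'
  Pos -2: 'l' != 'r' (stop)
LCS = "e" (length 1)


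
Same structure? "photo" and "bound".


Pattern of "photo": [0, 1, 2, 3, 2]
Pattern of "bound": [0, 1, 2, 3, 4]
Patterns do not match
Same pattern = No


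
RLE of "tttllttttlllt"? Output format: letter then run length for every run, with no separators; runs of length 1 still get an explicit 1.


String: "tttllttttlllt"
Scanning for consecutive runs:
  't' x 3
  'l' x 2
  't' x 4
  'l' x 3
  't' x 1
RLE = "t3l2t4l3t1"


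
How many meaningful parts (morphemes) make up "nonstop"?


Word: "nonstop"
Morphemes: non- / stop
Each morpheme carries meaning
= 2 morphemes


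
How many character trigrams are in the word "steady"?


Word: "steady" (length 6)
Number of 3-grams = length - 3 + 1 = 6 - 3 + 1
= 4


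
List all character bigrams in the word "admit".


Word: "admit" (length 5)
Number of bigrams = 5 - 2 + 1 = 4
  Position 0: "ad"
  Position 1: "dm"
  Position 2: "mi"
  Position 3: "it"
Bigrams = "ad", "dm", "mi", "it"


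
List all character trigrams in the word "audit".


Word: "audit" (length 5)
Number of trigrams = 5 - 3 + 1 = 3
  Position 0: "aud"
  Position 1: "udi"
  Position 2: "dit"
Trigrams = "aud", "udi", "dit"


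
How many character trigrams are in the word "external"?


Word: "external" (length 8)
Number of 3-grams = length - 3 + 1 = 8 - 3 + 1
= 6


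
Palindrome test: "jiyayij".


Word: "jiyayij"
Reversed: "jiyayij"
Forward == Backward? jiyayij == jiyayij
Palindrome = Yes


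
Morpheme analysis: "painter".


Word: "painter"
Morphemes: paint / -er
Each morpheme carries meaning
= 2 morphemes


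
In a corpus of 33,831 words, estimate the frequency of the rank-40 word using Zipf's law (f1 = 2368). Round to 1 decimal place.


Zipf's law: f(r) = f(1) / r
f(1) = 2368
f(40) = 2368 / 40
= 59.2 occurrences


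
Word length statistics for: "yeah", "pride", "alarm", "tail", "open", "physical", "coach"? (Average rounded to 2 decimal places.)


Lengths: "yeah"=4, "pride"=5, "alarm"=5, "tail"=4, "open"=4, "physical"=8, "coach"=5
Sum = 35, Count = 7
Average = 35/7 = 5.00
= avg=5.00, min=4, max=8


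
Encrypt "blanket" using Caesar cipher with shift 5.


Word: "blanket"
Shift: 5
Each letter → (letter + shift) mod 26:
  'b' (1) + 5 = 6 → 'g'
  'l' (11) + 5 = 16 → 'q'
  'a' (0) + 5 = 5 → 'f'
  'n' (13) + 5 = 18 → 's'
  'k' (10) + 5 = 15 → 'p'
  'e' (4) + 5 = 9 → 'j'
  't' (19) + 5 = 24 → 'y'
Result = "gqfspjy"


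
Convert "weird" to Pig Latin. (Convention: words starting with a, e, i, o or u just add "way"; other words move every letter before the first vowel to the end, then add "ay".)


Word: "weird"
Starts with consonant(s) → move to end, add 'ay'
Consonant cluster: "w"
Pig Latin = "eirdway"


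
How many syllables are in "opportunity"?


Word: "opportunity"
Syllable breakdown: op | por | tu | ni | ty
Counting: 5 parts
= 5 syllables


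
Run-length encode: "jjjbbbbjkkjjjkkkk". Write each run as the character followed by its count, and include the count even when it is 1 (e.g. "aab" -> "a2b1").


String: "jjjbbbbjkkjjjkkkk"
Scanning for consecutive runs:
  'j' x 3
  'b' x 4
  'j' x 1
  'k' x 2
  'j' x 3
  'k' x 4
RLE = "j3b4j1k2j3k4"


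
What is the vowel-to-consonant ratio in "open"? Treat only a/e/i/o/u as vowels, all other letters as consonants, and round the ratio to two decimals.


Word: "open"
Vowels (a,e,i,o,u): 2
Consonants: 2
Ratio = 2/2
= 1.00


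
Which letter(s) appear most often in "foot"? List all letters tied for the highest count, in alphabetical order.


Word: "foot"
Letter counts:
  'f': 1
  'o': 2
  't': 1
Maximum count = 2
Most frequent = 'o' (2 times each)


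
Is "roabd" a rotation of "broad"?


Word: "broad", Candidate: "roabd"
Method: check if candidate is substring of word+word
"broadbroad" contains "roabd"? No
Is rotation = No


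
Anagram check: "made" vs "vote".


Word 1: "made" → sorted: adem
Word 2: "vote" → sorted: eotv
Same letters? adem != eotv
Anagram = No


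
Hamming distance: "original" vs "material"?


Comparing character by character (same length = 8):
  Pos 0: 'o' vs 'm' !=
  Pos 1: 'r' vs 'a' !=
  Pos 2: 'i' vs 't' !=
  Pos 3: 'g' vs 'e' !=
  Pos 4: 'i' vs 'r' !=
  Pos 5: 'n' vs 'i' !=
  Pos 6: 'a' vs 'a' =
  Pos 7: 'l' vs 'l' =
Hamming distance = 6


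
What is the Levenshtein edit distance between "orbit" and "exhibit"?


Word 1: "orbit" (length 5)
Word 2: "exhibit" (length 7)
One optimal edit sequence (insert/delete/substitute each cost 1):
  1. insert 'e'  (+1)
  2. insert 'x'  (+1)
  3. substitute 'o' -> 'h'  (+1)
  4. substitute 'r' -> 'i'  (+1)
  5. keep 'b'
  6. keep 'i'
  7. keep 't'
Total edit operations: 4
Edit distance = 4


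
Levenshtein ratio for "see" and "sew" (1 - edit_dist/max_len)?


Word 1: "see" (length 3)
Word 2: "sew" (length 3)
One optimal edit sequence:
  1. keep 's'
  2. keep 'e'
  3. substitute 'e' -> 'w'  (+1)
Edit distance = 1
Max length = max(3, 3) = 3
Similarity = 1 - 1/3
= 0.6667


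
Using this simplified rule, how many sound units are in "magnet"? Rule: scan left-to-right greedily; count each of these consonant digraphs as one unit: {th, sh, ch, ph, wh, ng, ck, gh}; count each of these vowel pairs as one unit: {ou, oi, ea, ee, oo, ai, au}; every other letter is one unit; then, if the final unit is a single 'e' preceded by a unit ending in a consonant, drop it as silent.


Word: "magnet" (6 letters)
Left-to-right scan:
  [1] 'm' (letter)
  [2] 'a' (letter)
  [3] 'g' (letter)
  [4] 'n' (letter)
  [5] 'e' (letter)
  [6] 't' (letter)
Units from scan: 6
Sound units = 6 units


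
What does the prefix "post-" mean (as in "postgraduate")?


Prefix: post-
As in: postgraduate -> post- + graduate
Meaning = after


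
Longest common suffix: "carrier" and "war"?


Word 1: "carrier"
Word 2: "war"
Comparing from end:
  Pos -1: 'r' == 'r'
  Pos -2: 'e' != 'a' (stop)
LCS = "r" (length 1)


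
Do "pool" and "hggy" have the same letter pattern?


Pattern of "pool": [0, 1, 1, 2]
Pattern of "hggy": [0, 1, 1, 2]
Patterns match
Same pattern = Yes


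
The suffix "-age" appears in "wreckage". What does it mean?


Suffix: -age
Example: wreckage = wreck + -age
Meaning = result / collection


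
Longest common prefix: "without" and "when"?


Word 1: "without"
Word 2: "when"
Comparing from start:
  Pos 0: 'w' == 'w'
  Pos 1: 'i' != 'h' (stop)
LCP = "w" (length 1)


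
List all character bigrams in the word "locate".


Word: "locate" (length 6)
Number of bigrams = 6 - 2 + 1 = 5
  Position 0: "lo"
  Position 1: "oc"
  Position 2: "ca"
  Position 3: "at"
  Position 4: "te"
Bigrams = "lo", "oc", "ca", "at", "te"


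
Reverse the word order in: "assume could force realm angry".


Original: "assume could force realm angry"
Words (1..n): assume | could | force | realm | angry
Reversed (n..1): angry | realm | force | could | assume
Result = "angry realm force could assume"


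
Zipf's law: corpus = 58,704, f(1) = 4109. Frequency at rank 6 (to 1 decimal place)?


Zipf's law: f(r) = f(1) / r
f(1) = 4109
f(6) = 4109 / 6
= 684.8 occurrences


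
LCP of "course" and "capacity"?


Word 1: "course"
Word 2: "capacity"
Comparing from start:
  Pos 0: 'c' == 'c'
  Pos 1: 'o' != 'a' (stop)
LCP = "c" (length 1)


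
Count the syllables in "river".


Word: "river"
Syllable breakdown: riv | er
Counting: 2 parts
= 2 syllables


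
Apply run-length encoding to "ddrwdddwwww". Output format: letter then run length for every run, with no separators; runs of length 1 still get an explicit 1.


String: "ddrwdddwwww"
Scanning for consecutive runs:
  'd' x 2
  'r' x 1
  'w' x 1
  'd' x 3
  'w' x 4
RLE = "d2r1w1d3w4"


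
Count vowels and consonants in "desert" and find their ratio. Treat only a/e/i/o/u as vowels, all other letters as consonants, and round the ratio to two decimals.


Word: "desert"
Vowels (a,e,i,o,u): 2
Consonants: 4
Ratio = 2/4
= 0.50


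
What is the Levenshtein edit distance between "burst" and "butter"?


Word 1: "burst" (length 5)
Word 2: "butter" (length 6)
One optimal edit sequence (insert/delete/substitute each cost 1):
  1. keep 'b'
  2. keep 'u'
  3. insert 't'  (+1)
  4. substitute 'r' -> 't'  (+1)
  5. substitute 's' -> 'e'  (+1)
  6. substitute 't' -> 'r'  (+1)
Total edit operations: 4
Edit distance = 4


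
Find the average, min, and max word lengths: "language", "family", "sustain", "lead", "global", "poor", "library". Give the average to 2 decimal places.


Lengths: "language"=8, "family"=6, "sustain"=7, "lead"=4, "global"=6, "poor"=4, "library"=7
Sum = 42, Count = 7
Average = 42/7 = 6.00
= avg=6.00, min=4, max=8


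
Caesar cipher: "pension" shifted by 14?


Word: "pension"
Shift: 14
Each letter → (letter + shift) mod 26:
  'p' (15) + 14 = 3 → 'd'
  'e' (4) + 14 = 18 → 's'
  'n' (13) + 14 = 1 → 'b'
  's' (18) + 14 = 6 → 'g'
  'i' (8) + 14 = 22 → 'w'
  'o' (14) + 14 = 2 → 'c'
  'n' (13) + 14 = 1 → 'b'
Result = "dsbgwcb"


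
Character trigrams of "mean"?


Word: "mean" (length 4)
Number of trigrams = 4 - 3 + 1 = 2
  Position 0: "mea"
  Position 1: "ean"
Trigrams = "mea", "ean"


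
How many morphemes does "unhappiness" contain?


Word: "unhappiness"
Morphemes: un- / happi / -ness
Each morpheme carries meaning
= 3 morphemes


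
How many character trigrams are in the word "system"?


Word: "system" (length 6)
Number of 3-grams = length - 3 + 1 = 6 - 3 + 1
= 4


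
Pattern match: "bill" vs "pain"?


Pattern of "bill": [0, 1, 2, 2]
Pattern of "pain": [0, 1, 2, 3]
Patterns do not match
Same pattern = No


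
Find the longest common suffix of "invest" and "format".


Word 1: "invest"
Word 2: "format"
Comparing from end:
  Pos -1: 't' == 't'
  Pos -2: 's' != 'a' (stop)
LCS = "t" (length 1)


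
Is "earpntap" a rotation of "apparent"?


Word: "apparent", Candidate: "earpntap"
Method: check if candidate is substring of word+word
"apparentapparent" contains "earpntap"? No
Is rotation = No


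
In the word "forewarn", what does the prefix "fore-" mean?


Prefix: fore-
As in: forewarn -> fore- + warn
Meaning = before


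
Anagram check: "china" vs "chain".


Word 1: "china" → sorted: achin
Word 2: "chain" → sorted: achin
Same letters? achin == achin
Anagram = Yes


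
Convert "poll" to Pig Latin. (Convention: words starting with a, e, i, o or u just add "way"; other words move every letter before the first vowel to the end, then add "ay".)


Word: "poll"
Starts with consonant(s) → move to end, add 'ay'
Consonant cluster: "p"
Pig Latin = "ollpay"


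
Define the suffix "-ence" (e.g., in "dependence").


Suffix: -ence
As in: dependence -> depend + -ence
Meaning = state of


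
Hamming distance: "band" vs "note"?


Comparing character by character (same length = 4):
  Pos 0: 'b' vs 'n' !=
  Pos 1: 'a' vs 'o' !=
  Pos 2: 'n' vs 't' !=
  Pos 3: 'd' vs 'e' !=
Hamming distance = 4


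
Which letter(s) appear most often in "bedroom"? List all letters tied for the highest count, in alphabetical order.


Word: "bedroom"
Letter counts:
  'b': 1
  'd': 1
  'e': 1
  'm': 1
  'o': 2
  'r': 1
Maximum count = 2
Most frequent = 'o' (2 times each)


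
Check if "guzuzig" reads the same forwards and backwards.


Word: "guzuzig"
Reversed: "gizuzug"
Forward == Backward? guzuzig != gizuzug
Palindrome = No


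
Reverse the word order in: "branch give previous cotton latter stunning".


Original: "branch give previous cotton latter stunning"
Words (1..n): branch | give | previous | cotton | latter | stunning
Reversed (n..1): stunning | latter | cotton | previous | give | branch
Result = "stunning latter cotton previous give branch"


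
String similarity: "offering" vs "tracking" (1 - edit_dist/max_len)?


Word 1: "offering" (length 8)
Word 2: "tracking" (length 8)
One optimal edit sequence:
  1. substitute 'o' -> 't'  (+1)
  2. substitute 'f' -> 'r'  (+1)
  3. substitute 'f' -> 'a'  (+1)
  4. substitute 'e' -> 'c'  (+1)
  5. substitute 'r' -> 'k'  (+1)
  6. keep 'i'
  7. keep 'n'
  8. keep 'g'
Edit distance = 5
Max length = max(8, 8) = 8
Similarity = 1 - 5/8
= 0.3750


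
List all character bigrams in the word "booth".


Word: "booth" (length 5)
Number of bigrams = 5 - 2 + 1 = 4
  Position 0: "bo"
  Position 1: "oo"
  Position 2: "ot"
  Position 3: "th"
Bigrams = "bo", "oo", "ot", "th"


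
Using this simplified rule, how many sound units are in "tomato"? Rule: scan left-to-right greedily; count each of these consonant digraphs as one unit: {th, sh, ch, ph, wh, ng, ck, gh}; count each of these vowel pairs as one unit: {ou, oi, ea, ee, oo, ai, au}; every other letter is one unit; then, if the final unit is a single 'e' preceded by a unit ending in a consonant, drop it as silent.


Word: "tomato" (6 letters)
Left-to-right scan:
  (1) 't' (letter)
  (2) 'o' (letter)
  (3) 'm' (letter)
  (4) 'a' (letter)
  (5) 't' (letter)
  (6) 'o' (letter)
Units from scan: 6
Sound units = 6 units


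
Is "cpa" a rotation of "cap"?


Word: "cap", Candidate: "cpa"
Method: check if candidate is substring of word+word
"capcap" contains "cpa"? No
Is rotation = No


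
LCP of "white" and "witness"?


Word 1: "white"
Word 2: "witness"
Comparing from start:
  Pos 0: 'w' == 'w'
  Pos 1: 'h' != 'i' (stop)
LCP = "w" (length 1)


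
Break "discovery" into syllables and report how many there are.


Word: "discovery"
Syllable breakdown: dis | cov | er | y
Counting: 4 parts
= 4 syllables


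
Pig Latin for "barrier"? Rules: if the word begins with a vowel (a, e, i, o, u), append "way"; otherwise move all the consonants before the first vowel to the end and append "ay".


Word: "barrier"
Starts with consonant(s) → move to end, add 'ay'
Consonant cluster: "b"
Pig Latin = "arrierbay"


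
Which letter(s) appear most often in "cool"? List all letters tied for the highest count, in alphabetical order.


Word: "cool"
Letter counts:
  'c': 1
  'l': 1
  'o': 2
Maximum count = 2
Most frequent = 'o' (2 times each)


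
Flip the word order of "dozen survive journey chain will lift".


Original: "dozen survive journey chain will lift"
Words (1..n): dozen | survive | journey | chain | will | lift
Reversed (n..1): lift | will | chain | journey | survive | dozen
Result = "lift will chain journey survive dozen"


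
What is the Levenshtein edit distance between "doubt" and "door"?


Word 1: "doubt" (length 5)
Word 2: "door" (length 4)
One optimal edit sequence (insert/delete/substitute each cost 1):
  1. keep 'd'
  2. keep 'o'
  3. delete 'u'  (+1)
  4. substitute 'b' -> 'o'  (+1)
  5. substitute 't' -> 'r'  (+1)
Total edit operations: 3
Edit distance = 3


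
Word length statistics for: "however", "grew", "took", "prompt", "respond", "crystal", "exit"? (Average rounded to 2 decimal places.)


Lengths: "however"=7, "grew"=4, "took"=4, "prompt"=6, "respond"=7, "crystal"=7, "exit"=4
Sum = 39, Count = 7
Average = 39/7 = 5.57
= avg=5.57, min=4, max=7


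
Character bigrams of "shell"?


Word: "shell" (length 5)
Number of bigrams = 5 - 2 + 1 = 4
  Position 0: "sh"
  Position 1: "he"
  Position 2: "el"
  Position 3: "ll"
Bigrams = "sh", "he", "el", "ll"


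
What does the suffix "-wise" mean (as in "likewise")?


Suffix: -wise
Example: likewise = like + -wise
Meaning = in the manner of


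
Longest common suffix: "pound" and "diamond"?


Word 1: "pound"
Word 2: "diamond"
Comparing from end:
  Pos -1: 'd' == 'd'
  Pos -2: 'n' == 'n'
  Pos -3: 'u' != 'o' (stop)
LCS = "nd" (length 2)


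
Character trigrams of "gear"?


Word: "gear" (length 4)
Number of trigrams = 4 - 3 + 1 = 2
  Position 0: "gea"
  Position 1: "ear"
Trigrams = "gea", "ear"


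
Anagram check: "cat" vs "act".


Word 1: "cat" → sorted: act
Word 2: "act" → sorted: act
Same letters? act == act
Anagram = Yes


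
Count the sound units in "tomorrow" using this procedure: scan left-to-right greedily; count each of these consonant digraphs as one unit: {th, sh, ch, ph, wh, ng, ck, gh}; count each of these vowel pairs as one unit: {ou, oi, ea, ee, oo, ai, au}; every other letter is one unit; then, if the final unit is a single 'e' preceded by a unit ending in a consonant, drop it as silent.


Word: "tomorrow" (8 letters)
Left-to-right scan:
  (1) 't' (letter)
  (2) 'o' (letter)
  (3) 'm' (letter)
  (4) 'o' (letter)
  (5) 'r' (letter)
  (6) 'r' (letter)
  (7) 'o' (letter)
  (8) 'w' (letter)
Units from scan: 8
Sound units = 8 units


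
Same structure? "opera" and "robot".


Pattern of "opera": [0, 1, 2, 3, 4]
Pattern of "robot": [0, 1, 2, 1, 3]
Patterns do not match
Same pattern = No


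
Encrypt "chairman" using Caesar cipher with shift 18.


Word: "chairman"
Shift: 18
Each letter → (letter + shift) mod 26:
  'c' (2) + 18 = 20 → 'u'
  'h' (7) + 18 = 25 → 'z'
  'a' (0) + 18 = 18 → 's'
  'i' (8) + 18 = 0 → 'a'
  'r' (17) + 18 = 9 → 'j'
  'm' (12) + 18 = 4 → 'e'
  'a' (0) + 18 = 18 → 's'
  'n' (13) + 18 = 5 → 'f'
Result = "uzsajesf"


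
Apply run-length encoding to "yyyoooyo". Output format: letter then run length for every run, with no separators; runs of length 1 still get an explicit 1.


String: "yyyoooyo"
Scanning for consecutive runs:
  'y' x 3
  'o' x 3
  'y' x 1
  'o' x 1
RLE = "y3o3y1o1"


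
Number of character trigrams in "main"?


Word: "main" (length 4)
Number of 3-grams = length - 3 + 1 = 4 - 3 + 1
= 2


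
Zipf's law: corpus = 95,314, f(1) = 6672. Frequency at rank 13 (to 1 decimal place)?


Zipf's law: f(r) = f(1) / r
f(1) = 6672
f(13) = 6672 / 13
= 513.2 occurrences


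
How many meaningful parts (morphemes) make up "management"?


Word: "management"
Morphemes: manage / -ment
Each morpheme carries meaning
= 2 morphemes


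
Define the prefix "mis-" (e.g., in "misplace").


Prefix: mis-
Example: misplace (mis- + place)
Meaning = wrongly


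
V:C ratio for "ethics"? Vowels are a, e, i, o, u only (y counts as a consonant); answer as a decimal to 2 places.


Word: "ethics"
Vowels (a,e,i,o,u): 2
Consonants: 4
Ratio = 2/4
= 0.50


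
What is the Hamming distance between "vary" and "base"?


Comparing character by character (same length = 4):
  Pos 0: 'v' vs 'b' !=
  Pos 1: 'a' vs 'a' =
  Pos 2: 'r' vs 's' !=
  Pos 3: 'y' vs 'e' !=
Hamming distance = 3


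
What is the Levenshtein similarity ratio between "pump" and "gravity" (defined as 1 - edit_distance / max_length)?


Word 1: "pump" (length 4)
Word 2: "gravity" (length 7)
One optimal edit sequence:
  1. insert 'g'  (+1)
  2. insert 'r'  (+1)
  3. insert 'a'  (+1)
  4. substitute 'p' -> 'v'  (+1)
  5. substitute 'u' -> 'i'  (+1)
  6. substitute 'm' -> 't'  (+1)
  7. substitute 'p' -> 'y'  (+1)
Edit distance = 7
Max length = max(4, 7) = 7
Similarity = 1 - 7/7
= 0.0000


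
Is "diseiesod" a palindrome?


Word: "diseiesod"
Reversed: "doseiesid"
Forward == Backward? diseiesod != doseiesid
Palindrome = No


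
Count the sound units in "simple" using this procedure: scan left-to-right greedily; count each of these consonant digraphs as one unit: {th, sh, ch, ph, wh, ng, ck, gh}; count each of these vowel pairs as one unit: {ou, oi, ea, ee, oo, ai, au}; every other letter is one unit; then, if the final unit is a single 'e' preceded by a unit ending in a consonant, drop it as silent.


Word: "simple" (6 letters)
Left-to-right scan:
  1. 's' (letter)
  2. 'i' (letter)
  3. 'm' (letter)
  4. 'p' (letter)
  5. 'l' (letter)
  6. 'e' (letter)
Units from scan: 6
Final unit is 'e' after a consonant -> drop as silent (-1)
Sound units = 5 units


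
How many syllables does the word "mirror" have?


Word: "mirror"
Syllable breakdown: mir-ror
Counting: 2 parts
= 2 syllables


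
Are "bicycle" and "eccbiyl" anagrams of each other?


Word 1: "bicycle" → sorted: bcceily
Word 2: "eccbiyl" → sorted: bcceily
Same letters? bcceily == bcceily
Anagram = Yes


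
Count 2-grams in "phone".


Word: "phone" (length 5)
Number of 2-grams = length - 2 + 1 = 5 - 2 + 1
= 4


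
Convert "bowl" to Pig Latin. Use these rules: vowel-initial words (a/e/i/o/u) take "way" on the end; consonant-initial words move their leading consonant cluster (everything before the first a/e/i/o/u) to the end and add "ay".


Word: "bowl"
Starts with consonant(s) → move to end, add 'ay'
Consonant cluster: "b"
Pig Latin = "owlbay"


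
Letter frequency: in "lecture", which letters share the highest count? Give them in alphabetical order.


Word: "lecture"
Letter counts:
  'c': 1
  'e': 2
  'l': 1
  'r': 1
  't': 1
  'u': 1
Maximum count = 2
Most frequent = 'e' (2 times each)


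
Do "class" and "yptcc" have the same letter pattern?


Pattern of "class": [0, 1, 2, 3, 3]
Pattern of "yptcc": [0, 1, 2, 3, 3]
Patterns match
Same pattern = Yes


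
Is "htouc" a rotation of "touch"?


Word: "touch", Candidate: "htouc"
Method: check if candidate is substring of word+word
"touchtouch" contains "htouc"? Yes
Is rotation = Yes


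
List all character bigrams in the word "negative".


Word: "negative" (length 8)
Number of bigrams = 8 - 2 + 1 = 7
  Position 0: "ne"
  Position 1: "eg"
  Position 2: "ga"
  Position 3: "at"
  Position 4: "ti"
  Position 5: "iv"
  Position 6: "ve"
Bigrams = "ne", "eg", "ga", "at", "ti", "iv", "ve"


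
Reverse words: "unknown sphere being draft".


Original: "unknown sphere being draft"
Words (1..n): unknown | sphere | being | draft
Reversed (n..1): draft | being | sphere | unknown
Result = "draft being sphere unknown"


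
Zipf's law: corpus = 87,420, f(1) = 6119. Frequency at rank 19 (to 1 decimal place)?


Zipf's law: f(r) = f(1) / r
f(1) = 6119
f(19) = 6119 / 19
= 322.1 occurrences


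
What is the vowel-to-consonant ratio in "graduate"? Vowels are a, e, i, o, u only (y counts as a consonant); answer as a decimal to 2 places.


Word: "graduate"
Vowels (a,e,i,o,u): 4
Consonants: 4
Ratio = 4/4
= 1.00


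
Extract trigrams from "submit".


Word: "submit" (length 6)
Number of trigrams = 6 - 3 + 1 = 4
  Position 0: "sub"
  Position 1: "ubm"
  Position 2: "bmi"
  Position 3: "mit"
Trigrams = "sub", "ubm", "bmi", "mit"


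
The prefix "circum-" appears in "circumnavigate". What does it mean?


Prefix: circum-
As in: circumnavigate -> circum- + navigate
Meaning = around


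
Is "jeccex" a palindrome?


Word: "jeccex"
Reversed: "xeccej"
Forward == Backward? jeccex != xeccej
Palindrome = No


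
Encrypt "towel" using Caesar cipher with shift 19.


Word: "towel"
Shift: 19
Each letter → (letter + shift) mod 26:
  't' (19) + 19 = 12 → 'm'
  'o' (14) + 19 = 7 → 'h'
  'w' (22) + 19 = 15 → 'p'
  'e' (4) + 19 = 23 → 'x'
  'l' (11) + 19 = 4 → 'e'
Result = "mhpxe"


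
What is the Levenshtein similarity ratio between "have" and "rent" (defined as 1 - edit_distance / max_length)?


Word 1: "have" (length 4)
Word 2: "rent" (length 4)
One optimal edit sequence:
  1. substitute 'h' -> 'r'  (+1)
  2. substitute 'a' -> 'e'  (+1)
  3. substitute 'v' -> 'n'  (+1)
  4. substitute 'e' -> 't'  (+1)
Edit distance = 4
Max length = max(4, 4) = 4
Similarity = 1 - 4/4
= 0.0000


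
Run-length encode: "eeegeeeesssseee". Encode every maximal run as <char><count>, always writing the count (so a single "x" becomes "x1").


String: "eeegeeeesssseee"
Scanning for consecutive runs:
  'e' x 3
  'g' x 1
  'e' x 4
  's' x 4
  'e' x 3
RLE = "e3g1e4s4e3"


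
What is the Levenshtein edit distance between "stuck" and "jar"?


Word 1: "stuck" (length 5)
Word 2: "jar" (length 3)
One optimal edit sequence (insert/delete/substitute each cost 1):
  1. delete 's'  (+1)
  2. delete 't'  (+1)
  3. substitute 'u' -> 'j'  (+1)
  4. substitute 'c' -> 'a'  (+1)
  5. substitute 'k' -> 'r'  (+1)
Total edit operations: 5
Edit distance = 5


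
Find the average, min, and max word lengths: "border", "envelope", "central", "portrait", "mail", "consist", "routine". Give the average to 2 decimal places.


Lengths: "border"=6, "envelope"=8, "central"=7, "portrait"=8, "mail"=4, "consist"=7, "routine"=7
Sum = 47, Count = 7
Average = 47/7 = 6.71
= avg=6.71, min=4, max=8


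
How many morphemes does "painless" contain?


Word: "painless"
Morphemes: pain | -less
Each morpheme carries meaning
= 2 morphemes


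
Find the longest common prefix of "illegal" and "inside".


Word 1: "illegal"
Word 2: "inside"
Comparing from start:
  Pos 0: 'i' == 'i'
  Pos 1: 'l' != 'n' (stop)
LCP = "i" (length 1)


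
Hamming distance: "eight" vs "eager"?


Comparing character by character (same length = 5):
  Pos 0: 'e' vs 'e' =
  Pos 1: 'i' vs 'a' !=
  Pos 2: 'g' vs 'g' =
  Pos 3: 'h' vs 'e' !=
  Pos 4: 't' vs 'r' !=
Hamming distance = 3


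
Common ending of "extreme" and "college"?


Word 1: "extreme"
Word 2: "college"
Comparing from end:
  Pos -1: 'e' == 'e'
  Pos -2: 'm' != 'g' (stop)
LCS = "e" (length 1)


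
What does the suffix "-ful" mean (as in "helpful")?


Suffix: -ful
Example: helpful = help + -ful
Meaning = full of


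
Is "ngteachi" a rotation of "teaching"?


Word: "teaching", Candidate: "ngteachi"
Method: check if candidate is substring of word+word
"teachingteaching" contains "ngteachi"? Yes
Is rotation = Yes


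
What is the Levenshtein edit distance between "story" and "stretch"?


Word 1: "story" (length 5)
Word 2: "stretch" (length 7)
One optimal edit sequence (insert/delete/substitute each cost 1):
  1. keep 's'
  2. keep 't'
  3. insert 'r'  (+1)
  4. insert 'e'  (+1)
  5. substitute 'o' -> 't'  (+1)
  6. substitute 'r' -> 'c'  (+1)
  7. substitute 'y' -> 'h'  (+1)
Total edit operations: 5
Edit distance = 5


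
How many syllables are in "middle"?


Word: "middle"
Syllable breakdown: mid-dle
Counting: 2 parts
= 2 syllables


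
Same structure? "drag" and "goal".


Pattern of "drag": [0, 1, 2, 3]
Pattern of "goal": [0, 1, 2, 3]
Patterns match
Same pattern = Yes


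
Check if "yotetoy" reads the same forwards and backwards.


Word: "yotetoy"
Reversed: "yotetoy"
Forward == Backward? yotetoy == yotetoy
Palindrome = Yes


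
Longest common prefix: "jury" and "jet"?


Word 1: "jury"
Word 2: "jet"
Comparing from start:
  Pos 0: 'j' == 'j'
  Pos 1: 'u' != 'e' (stop)
LCP = "j" (length 1)


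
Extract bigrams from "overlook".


Word: "overlook" (length 8)
Number of bigrams = 8 - 2 + 1 = 7
  Position 0: "ov"
  Position 1: "ve"
  Position 2: "er"
  Position 3: "rl"
  Position 4: "lo"
  Position 5: "oo"
  Position 6: "ok"
Bigrams = "ov", "ve", "er", "rl", "lo", "oo", "ok"


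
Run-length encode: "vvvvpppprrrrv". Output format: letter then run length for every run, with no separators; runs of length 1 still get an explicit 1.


String: "vvvvpppprrrrv"
Scanning for consecutive runs:
  'v' x 4
  'p' x 4
  'r' x 4
  'v' x 1
RLE = "v4p4r4v1"


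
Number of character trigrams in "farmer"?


Word: "farmer" (length 6)
Number of 3-grams = length - 3 + 1 = 6 - 3 + 1
= 4


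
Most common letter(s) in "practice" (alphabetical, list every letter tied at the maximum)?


Word: "practice"
Letter counts:
  'a': 1
  'c': 2
  'e': 1
  'i': 1
  'p': 1
  'r': 1
  't': 1
Maximum count = 2
Most frequent = 'c' (2 times each)


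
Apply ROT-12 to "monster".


Word: "monster"
Shift: 12
Each letter → (letter + shift) mod 26:
  'm' (12) + 12 = 24 → 'y'
  'o' (14) + 12 = 0 → 'a'
  'n' (13) + 12 = 25 → 'z'
  's' (18) + 12 = 4 → 'e'
  't' (19) + 12 = 5 → 'f'
  'e' (4) + 12 = 16 → 'q'
  'r' (17) + 12 = 3 → 'd'
Result = "yazefqd"


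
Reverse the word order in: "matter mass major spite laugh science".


Original: "matter mass major spite laugh science"
Words (1..n): matter | mass | major | spite | laugh | science
Reversed (n..1): science | laugh | spite | major | mass | matter
Result = "science laugh spite major mass matter"


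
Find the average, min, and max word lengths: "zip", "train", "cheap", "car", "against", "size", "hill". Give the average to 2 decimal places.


Lengths: "zip"=3, "train"=5, "cheap"=5, "car"=3, "against"=7, "size"=4, "hill"=4
Sum = 31, Count = 7
Average = 31/7 = 4.43
= avg=4.43, min=3, max=7


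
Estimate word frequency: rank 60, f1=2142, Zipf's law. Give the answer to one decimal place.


Zipf's law: f(r) = f(1) / r
f(1) = 2142
f(60) = 2142 / 60
= 35.7 occurrences


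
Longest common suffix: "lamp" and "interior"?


Word 1: "lamp"
Word 2: "interior"
Comparing from end:
  Pos -1: 'p' != 'r' (stop)
LCS = "" (length 0)


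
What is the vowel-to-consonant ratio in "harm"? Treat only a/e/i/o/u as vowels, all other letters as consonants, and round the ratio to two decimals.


Word: "harm"
Vowels (a,e,i,o,u): 1
Consonants: 3
Ratio = 1/3
= 0.33


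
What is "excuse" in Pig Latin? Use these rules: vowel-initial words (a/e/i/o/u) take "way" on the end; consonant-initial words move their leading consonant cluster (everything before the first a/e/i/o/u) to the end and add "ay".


Word: "excuse"
Starts with vowel → add 'way'
Pig Latin = "excuseway"


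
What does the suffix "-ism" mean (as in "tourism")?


Suffix: -ism
As in: tourism -> tour + -ism
Meaning = belief / practice


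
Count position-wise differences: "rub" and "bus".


Comparing character by character (same length = 3):
  Pos 0: 'r' vs 'b' !=
  Pos 1: 'u' vs 'u' =
  Pos 2: 'b' vs 's' !=
Hamming distance = 2


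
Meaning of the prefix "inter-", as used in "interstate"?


Prefix: inter-
Example: interstate (inter- + state)
Meaning = between


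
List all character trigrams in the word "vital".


Word: "vital" (length 5)
Number of trigrams = 5 - 3 + 1 = 3
  Position 0: "vit"
  Position 1: "ita"
  Position 2: "tal"
Trigrams = "vit", "ita", "tal"


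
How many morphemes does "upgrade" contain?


Word: "upgrade"
Morphemes: up- + grade
Each morpheme carries meaning
= 2 morphemes


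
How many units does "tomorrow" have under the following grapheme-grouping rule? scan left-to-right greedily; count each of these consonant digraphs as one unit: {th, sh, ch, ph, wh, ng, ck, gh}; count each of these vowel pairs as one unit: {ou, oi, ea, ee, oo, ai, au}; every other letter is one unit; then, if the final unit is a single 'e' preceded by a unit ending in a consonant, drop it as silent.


Word: "tomorrow" (8 letters)
Left-to-right scan:
  [1] 't' (letter)
  [2] 'o' (letter)
  [3] 'm' (letter)
  [4] 'o' (letter)
  [5] 'r' (letter)
  [6] 'r' (letter)
  [7] 'o' (letter)
  [8] 'w' (letter)
Units from scan: 8
Sound units = 8 units


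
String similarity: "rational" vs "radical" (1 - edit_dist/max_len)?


Word 1: "rational" (length 8)
Word 2: "radical" (length 7)
One optimal edit sequence:
  1. keep 'r'
  2. keep 'a'
  3. substitute 't' -> 'd'  (+1)
  4. keep 'i'
  5. delete 'o'  (+1)
  6. substitute 'n' -> 'c'  (+1)
  7. keep 'a'
  8. keep 'l'
Edit distance = 3
Max length = max(8, 7) = 8
Similarity = 1 - 3/8
= 0.6250


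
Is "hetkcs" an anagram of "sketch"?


Word 1: "sketch" → sorted: cehkst
Word 2: "hetkcs" → sorted: cehkst
Same letters? cehkst == cehkst
Anagram = Yes


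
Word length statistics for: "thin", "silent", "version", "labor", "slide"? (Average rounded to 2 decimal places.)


Lengths: "thin"=4, "silent"=6, "version"=7, "labor"=5, "slide"=5
Sum = 27, Count = 5
Average = 27/5 = 5.40
= avg=5.40, min=4, max=7


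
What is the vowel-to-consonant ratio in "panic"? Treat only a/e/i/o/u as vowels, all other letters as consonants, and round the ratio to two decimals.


Word: "panic"
Vowels (a,e,i,o,u): 2
Consonants: 3
Ratio = 2/3
= 0.67


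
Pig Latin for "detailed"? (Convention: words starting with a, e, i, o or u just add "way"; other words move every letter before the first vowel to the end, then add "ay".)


Word: "detailed"
Starts with consonant(s) → move to end, add 'ay'
Consonant cluster: "d"
Pig Latin = "etailedday"


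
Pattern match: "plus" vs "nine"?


Pattern of "plus": [0, 1, 2, 3]
Pattern of "nine": [0, 1, 0, 2]
Patterns do not match
Same pattern = No


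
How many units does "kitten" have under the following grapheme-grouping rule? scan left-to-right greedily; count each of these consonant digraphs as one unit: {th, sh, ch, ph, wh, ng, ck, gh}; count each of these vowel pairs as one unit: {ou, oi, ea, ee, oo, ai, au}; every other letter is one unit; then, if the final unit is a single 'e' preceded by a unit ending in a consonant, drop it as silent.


Word: "kitten" (6 letters)
Left-to-right scan:
  (1) 'k' (letter)
  (2) 'i' (letter)
  (3) 't' (letter)
  (4) 't' (letter)
  (5) 'e' (letter)
  (6) 'n' (letter)
Units from scan: 6
Sound units = 6 units


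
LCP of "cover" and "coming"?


Word 1: "cover"
Word 2: "coming"
Comparing from start:
  Pos 0: 'c' == 'c'
  Pos 1: 'o' == 'o'
  Pos 2: 'v' != 'm' (stop)
LCP = "co" (length 2)


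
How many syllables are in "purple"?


Word: "purple"
Syllable breakdown: pur | ple
Counting: 2 parts
= 2 syllables


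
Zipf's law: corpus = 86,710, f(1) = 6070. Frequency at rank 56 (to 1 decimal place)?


Zipf's law: f(r) = f(1) / r
f(1) = 6070
f(56) = 6070 / 56
= 108.4 occurrences


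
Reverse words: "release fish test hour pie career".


Original: "release fish test hour pie career"
Words (1..n): release | fish | test | hour | pie | career
Reversed (n..1): career | pie | hour | test | fish | release
Result = "career pie hour test fish release"
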